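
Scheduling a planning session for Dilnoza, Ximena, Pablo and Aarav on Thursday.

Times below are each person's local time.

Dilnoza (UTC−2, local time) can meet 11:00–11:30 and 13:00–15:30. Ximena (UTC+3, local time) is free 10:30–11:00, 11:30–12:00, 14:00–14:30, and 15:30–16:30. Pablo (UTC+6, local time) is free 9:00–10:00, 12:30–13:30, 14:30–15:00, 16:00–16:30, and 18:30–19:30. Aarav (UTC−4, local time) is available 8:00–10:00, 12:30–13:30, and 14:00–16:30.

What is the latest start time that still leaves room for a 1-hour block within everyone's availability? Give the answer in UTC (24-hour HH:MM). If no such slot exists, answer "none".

none

Dilnoza → UTC: 13:00–13:30, 15:00–17:30.
Ximena → UTC: 07:30–08:00, 08:30–09:00, 11:00–11:30, 12:30–13:30.
Pablo → UTC: 03:00–04:00, 06:30–07:30, 08:30–09:00, 10:00–10:30, 12:30–13:30.
Aarav → UTC: 12:00–14:00, 16:30–17:30, 18:00–20:30.
Dilnoza ∩ Ximena: 13:00–13:30.
Dilnoza ∩ Ximena ∩ Pablo: 13:00–13:30.
Dilnoza ∩ Ximena ∩ Pablo ∩ Aarav: 13:00–13:30.
Windows ≥ 60 min: (none).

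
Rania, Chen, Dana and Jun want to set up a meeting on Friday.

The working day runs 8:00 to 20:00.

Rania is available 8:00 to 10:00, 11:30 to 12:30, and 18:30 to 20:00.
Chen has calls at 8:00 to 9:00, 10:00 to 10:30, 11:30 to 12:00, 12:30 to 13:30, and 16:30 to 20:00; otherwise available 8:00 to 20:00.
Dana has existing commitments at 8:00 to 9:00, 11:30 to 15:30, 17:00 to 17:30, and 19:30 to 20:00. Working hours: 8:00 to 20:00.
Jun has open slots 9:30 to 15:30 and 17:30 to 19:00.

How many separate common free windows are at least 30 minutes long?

1

Chen free within 08:00–20:00: 09:00–10:00, 10:30–11:30, 12:00–12:30, 13:30–16:30.
Dana free within 08:00–20:00: 09:00–11:30, 15:30–17:00, 17:30–19:30.
Rania ∩ Chen: 09:00–10:00, 12:00–12:30.
Rania ∩ Chen ∩ Dana: 09:00–10:00.
Rania ∩ Chen ∩ Dana ∩ Jun: 09:30–10:00.
Windows ≥ 30 min: 09:30–10:00.
That's 1 window.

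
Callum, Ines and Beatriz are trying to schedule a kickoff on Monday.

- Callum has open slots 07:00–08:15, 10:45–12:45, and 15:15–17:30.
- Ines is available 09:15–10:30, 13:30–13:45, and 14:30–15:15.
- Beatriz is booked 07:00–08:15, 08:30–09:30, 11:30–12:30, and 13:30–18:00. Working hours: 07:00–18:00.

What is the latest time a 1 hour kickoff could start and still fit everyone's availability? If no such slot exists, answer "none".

Beatriz free within 07:00–18:00: 08:15–08:30, 09:30–11:30, 12:30–13:30.
Callum ∩ Ines: (none).
Callum ∩ Ines ∩ Beatriz: (none).
Windows ≥ 60 min: (none).

none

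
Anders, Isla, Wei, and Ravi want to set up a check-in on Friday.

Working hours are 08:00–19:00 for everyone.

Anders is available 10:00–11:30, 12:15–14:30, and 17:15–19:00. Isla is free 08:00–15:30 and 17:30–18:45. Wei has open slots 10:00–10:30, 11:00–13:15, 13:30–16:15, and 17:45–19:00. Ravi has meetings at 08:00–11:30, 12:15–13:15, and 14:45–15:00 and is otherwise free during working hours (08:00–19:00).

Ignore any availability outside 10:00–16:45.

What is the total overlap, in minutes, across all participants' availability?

Ravi free within 08:00–19:00: 11:30–12:15, 13:15–14:45, 15:00–19:00.
Anders ∩ Isla: 10:00–11:30, 12:15–14:30, 17:30–18:45.
Anders ∩ Isla ∩ Wei: 10:00–10:30, 11:00–11:30, 12:15–13:15, 13:30–14:30, 17:45–18:45.
Anders ∩ Isla ∩ Wei ∩ Ravi: 13:30–14:30, 17:45–18:45.
Restricted to 10:00–16:45: 13:30–14:30.
Total common minutes: 60.

60 minutes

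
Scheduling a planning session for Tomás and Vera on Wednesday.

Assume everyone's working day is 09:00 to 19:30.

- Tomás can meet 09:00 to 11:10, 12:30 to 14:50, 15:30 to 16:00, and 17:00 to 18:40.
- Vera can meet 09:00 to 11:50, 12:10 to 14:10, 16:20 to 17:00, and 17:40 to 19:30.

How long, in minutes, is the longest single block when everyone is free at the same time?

Tomás ∩ Vera: 09:00–11:10, 12:30–14:10, 17:40–18:40.
Common window lengths: 130, 100, 60 min; longest is 130.

130 minutes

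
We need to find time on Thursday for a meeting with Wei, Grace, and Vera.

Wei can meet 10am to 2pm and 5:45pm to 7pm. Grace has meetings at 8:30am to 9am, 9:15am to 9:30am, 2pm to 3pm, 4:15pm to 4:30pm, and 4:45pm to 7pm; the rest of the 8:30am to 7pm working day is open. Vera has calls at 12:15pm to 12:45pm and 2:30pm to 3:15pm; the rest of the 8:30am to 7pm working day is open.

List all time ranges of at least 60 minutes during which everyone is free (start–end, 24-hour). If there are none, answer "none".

Grace free within 08:30–19:00: 09:00–09:15, 09:30–14:00, 15:00–16:15, 16:30–16:45.
Vera free within 08:30–19:00: 08:30–12:15, 12:45–14:30, 15:15–19:00.
Wei ∩ Grace: 10:00–14:00.
Wei ∩ Grace ∩ Vera: 10:00–12:15, 12:45–14:00.
Windows ≥ 60 min: 10:00–12:15, 12:45–14:00.

10:00–12:15, 12:45–14:00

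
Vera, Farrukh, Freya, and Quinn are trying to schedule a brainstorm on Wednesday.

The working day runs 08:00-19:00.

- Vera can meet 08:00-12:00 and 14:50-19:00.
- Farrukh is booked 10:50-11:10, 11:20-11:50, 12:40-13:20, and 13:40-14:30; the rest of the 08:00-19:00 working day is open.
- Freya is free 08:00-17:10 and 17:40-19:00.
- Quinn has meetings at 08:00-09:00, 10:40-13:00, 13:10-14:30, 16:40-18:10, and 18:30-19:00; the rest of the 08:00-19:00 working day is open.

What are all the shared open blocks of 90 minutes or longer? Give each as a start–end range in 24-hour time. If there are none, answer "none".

Farrukh free within 08:00–19:00: 08:00–10:50, 11:10–11:20, 11:50–12:40, 13:20–13:40, 14:30–19:00.
Quinn free within 08:00–19:00: 09:00–10:40, 13:00–13:10, 14:30–16:40, 18:10–18:30.
Vera ∩ Farrukh: 08:00–10:50, 11:10–11:20, 11:50–12:00, 14:50–19:00.
Vera ∩ Farrukh ∩ Freya: 08:00–10:50, 11:10–11:20, 11:50–12:00, 14:50–17:10, 17:40–19:00.
Vera ∩ Farrukh ∩ Freya ∩ Quinn: 09:00–10:40, 14:50–16:40, 18:10–18:30.
Windows ≥ 90 min: 09:00–10:40, 14:50–16:40.

09:00–10:40, 14:50–16:40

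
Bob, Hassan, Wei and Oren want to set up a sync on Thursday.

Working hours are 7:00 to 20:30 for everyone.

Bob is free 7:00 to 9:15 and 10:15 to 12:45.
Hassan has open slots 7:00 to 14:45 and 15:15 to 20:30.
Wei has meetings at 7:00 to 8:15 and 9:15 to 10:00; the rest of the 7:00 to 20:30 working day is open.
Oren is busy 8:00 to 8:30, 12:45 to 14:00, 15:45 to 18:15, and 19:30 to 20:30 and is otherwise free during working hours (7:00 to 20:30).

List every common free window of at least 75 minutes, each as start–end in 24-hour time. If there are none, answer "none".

10:15–12:45

Wei free within 07:00–20:30: 08:15–09:15, 10:00–20:30.
Oren free within 07:00–20:30: 07:00–08:00, 08:30–12:45, 14:00–15:45, 18:15–19:30.
Bob ∩ Hassan: 07:00–09:15, 10:15–12:45.
Bob ∩ Hassan ∩ Wei: 08:15–09:15, 10:15–12:45.
Bob ∩ Hassan ∩ Wei ∩ Oren: 08:30–09:15, 10:15–12:45.
Windows ≥ 75 min: 10:15–12:45.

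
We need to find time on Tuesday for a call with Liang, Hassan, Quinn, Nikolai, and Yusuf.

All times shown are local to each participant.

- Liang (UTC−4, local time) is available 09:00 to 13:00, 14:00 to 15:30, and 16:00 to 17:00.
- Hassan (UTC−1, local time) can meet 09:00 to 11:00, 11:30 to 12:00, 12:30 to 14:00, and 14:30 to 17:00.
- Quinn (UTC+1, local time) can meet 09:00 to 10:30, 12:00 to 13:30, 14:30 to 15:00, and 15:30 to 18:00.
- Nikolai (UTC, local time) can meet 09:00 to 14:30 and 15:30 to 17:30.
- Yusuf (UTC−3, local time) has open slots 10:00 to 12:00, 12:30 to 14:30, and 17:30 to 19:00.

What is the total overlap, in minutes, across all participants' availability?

120 minutes

Liang → UTC: 13:00–17:00, 18:00–19:30, 20:00–21:00.
Hassan → UTC: 10:00–12:00, 12:30–13:00, 13:30–15:00, 15:30–18:00.
Quinn → UTC: 08:00–09:30, 11:00–12:30, 13:30–14:00, 14:30–17:00.
Nikolai → UTC: 09:00–14:30, 15:30–17:30.
Yusuf → UTC: 13:00–15:00, 15:30–17:30, 20:30–22:00.
Liang ∩ Hassan: 13:30–15:00, 15:30–17:00.
Liang ∩ Hassan ∩ Quinn: 13:30–14:00, 14:30–15:00, 15:30–17:00.
Liang ∩ Hassan ∩ Quinn ∩ Nikolai: 13:30–14:00, 15:30–17:00.
Liang ∩ Hassan ∩ Quinn ∩ Nikolai ∩ Yusuf: 13:30–14:00, 15:30–17:00.
Total common minutes: 30 + 90 = 120.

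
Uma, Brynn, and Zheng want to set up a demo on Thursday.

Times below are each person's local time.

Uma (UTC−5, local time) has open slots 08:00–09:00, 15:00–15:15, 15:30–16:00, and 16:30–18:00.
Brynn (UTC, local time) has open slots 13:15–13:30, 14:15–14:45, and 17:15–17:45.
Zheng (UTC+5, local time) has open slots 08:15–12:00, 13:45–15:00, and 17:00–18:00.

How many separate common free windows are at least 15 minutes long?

0

Uma → UTC: 13:00–14:00, 20:00–20:15, 20:30–21:00, 21:30–23:00.
Brynn → UTC: 13:15–13:30, 14:15–14:45, 17:15–17:45.
Zheng → UTC: 03:15–07:00, 08:45–10:00, 12:00–13:00.
Uma ∩ Brynn: 13:15–13:30.
Uma ∩ Brynn ∩ Zheng: (none).
Windows ≥ 15 min: (none).
That's 0 windows.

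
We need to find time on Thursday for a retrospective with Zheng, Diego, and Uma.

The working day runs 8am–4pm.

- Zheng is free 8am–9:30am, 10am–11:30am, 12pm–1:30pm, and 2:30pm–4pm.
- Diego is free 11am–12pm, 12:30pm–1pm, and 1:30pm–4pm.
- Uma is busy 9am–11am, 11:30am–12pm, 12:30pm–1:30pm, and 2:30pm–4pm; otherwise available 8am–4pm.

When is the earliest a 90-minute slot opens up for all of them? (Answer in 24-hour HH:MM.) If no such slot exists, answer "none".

Uma free within 08:00–16:00: 08:00–09:00, 11:00–11:30, 12:00–12:30, 13:30–14:30.
Zheng ∩ Diego: 11:00–11:30, 12:30–13:00, 14:30–16:00.
Zheng ∩ Diego ∩ Uma: 11:00–11:30.
Windows ≥ 90 min: (none).

none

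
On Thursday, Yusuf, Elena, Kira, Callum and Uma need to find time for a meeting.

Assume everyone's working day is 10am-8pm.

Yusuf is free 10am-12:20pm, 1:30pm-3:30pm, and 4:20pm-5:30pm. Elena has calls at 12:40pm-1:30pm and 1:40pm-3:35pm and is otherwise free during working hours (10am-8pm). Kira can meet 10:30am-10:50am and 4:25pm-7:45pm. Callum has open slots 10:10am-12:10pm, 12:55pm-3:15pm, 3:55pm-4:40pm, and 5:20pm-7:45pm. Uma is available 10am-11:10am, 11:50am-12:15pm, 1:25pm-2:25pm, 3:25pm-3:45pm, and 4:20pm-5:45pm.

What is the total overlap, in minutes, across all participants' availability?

45 minutes

Elena free within 10:00–20:00: 10:00–12:40, 13:30–13:40, 15:35–20:00.
Yusuf ∩ Elena: 10:00–12:20, 13:30–13:40, 16:20–17:30.
Yusuf ∩ Elena ∩ Kira: 10:30–10:50, 16:25–17:30.
Yusuf ∩ Elena ∩ Kira ∩ Callum: 10:30–10:50, 16:25–16:40, 17:20–17:30.
Yusuf ∩ Elena ∩ Kira ∩ Callum ∩ Uma: 10:30–10:50, 16:25–16:40, 17:20–17:30.
Total common minutes: 20 + 15 + 10 = 45.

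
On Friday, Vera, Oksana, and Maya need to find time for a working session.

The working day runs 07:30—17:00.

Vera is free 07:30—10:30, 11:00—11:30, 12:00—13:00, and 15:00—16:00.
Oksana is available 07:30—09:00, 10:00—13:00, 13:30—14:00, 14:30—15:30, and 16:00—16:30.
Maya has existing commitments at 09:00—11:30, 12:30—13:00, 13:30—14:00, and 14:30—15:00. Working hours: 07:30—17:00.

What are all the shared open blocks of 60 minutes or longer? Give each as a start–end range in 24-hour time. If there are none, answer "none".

07:30–09:00

Maya free within 07:30–17:00: 07:30–09:00, 11:30–12:30, 13:00–13:30, 14:00–14:30, 15:00–17:00.
Vera ∩ Oksana: 07:30–09:00, 10:00–10:30, 11:00–11:30, 12:00–13:00, 15:00–15:30.
Vera ∩ Oksana ∩ Maya: 07:30–09:00, 12:00–12:30, 15:00–15:30.
Windows ≥ 60 min: 07:30–09:00.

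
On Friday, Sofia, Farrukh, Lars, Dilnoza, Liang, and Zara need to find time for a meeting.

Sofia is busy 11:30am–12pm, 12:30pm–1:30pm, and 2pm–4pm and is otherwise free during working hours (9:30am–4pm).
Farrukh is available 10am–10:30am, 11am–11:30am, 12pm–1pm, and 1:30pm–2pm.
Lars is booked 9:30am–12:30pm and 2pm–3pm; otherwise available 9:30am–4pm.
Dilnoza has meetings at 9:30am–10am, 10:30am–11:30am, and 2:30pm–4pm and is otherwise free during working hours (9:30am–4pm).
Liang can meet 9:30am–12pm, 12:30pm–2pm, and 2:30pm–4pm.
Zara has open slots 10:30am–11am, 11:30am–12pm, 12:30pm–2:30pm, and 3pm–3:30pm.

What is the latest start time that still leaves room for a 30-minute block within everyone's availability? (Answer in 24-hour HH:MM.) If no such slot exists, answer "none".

Sofia free within 09:30–16:00: 09:30–11:30, 12:00–12:30, 13:30–14:00.
Lars free within 09:30–16:00: 12:30–14:00, 15:00–16:00.
Dilnoza free within 09:30–16:00: 10:00–10:30, 11:30–14:30.
Sofia ∩ Farrukh: 10:00–10:30, 11:00–11:30, 12:00–12:30, 13:30–14:00.
Sofia ∩ Farrukh ∩ Lars: 13:30–14:00.
Sofia ∩ Farrukh ∩ Lars ∩ Dilnoza: 13:30–14:00.
Sofia ∩ Farrukh ∩ Lars ∩ Dilnoza ∩ Liang: 13:30–14:00.
Sofia ∩ Farrukh ∩ Lars ∩ Dilnoza ∩ Liang ∩ Zara: 13:30–14:00.
Windows ≥ 30 min: 13:30–14:00.
Latest start in the last window 13:30–14:00 is 14:00 − 30 min = 13:30.

13:30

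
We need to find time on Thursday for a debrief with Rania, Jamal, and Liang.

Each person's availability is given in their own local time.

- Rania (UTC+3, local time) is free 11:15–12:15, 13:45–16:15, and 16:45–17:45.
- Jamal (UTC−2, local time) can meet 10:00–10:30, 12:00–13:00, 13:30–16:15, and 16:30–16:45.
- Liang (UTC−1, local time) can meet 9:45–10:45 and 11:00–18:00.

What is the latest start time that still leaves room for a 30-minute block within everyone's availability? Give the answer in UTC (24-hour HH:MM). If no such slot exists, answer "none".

14:15

Rania → UTC: 08:15–09:15, 10:45–13:15, 13:45–14:45.
Jamal → UTC: 12:00–12:30, 14:00–15:00, 15:30–18:15, 18:30–18:45.
Liang → UTC: 10:45–11:45, 12:00–19:00.
Rania ∩ Jamal: 12:00–12:30, 14:00–14:45.
Rania ∩ Jamal ∩ Liang: 12:00–12:30, 14:00–14:45.
Windows ≥ 30 min: 12:00–12:30, 14:00–14:45.
Latest start in the last window 14:00–14:45 is 14:45 − 30 min = 14:15.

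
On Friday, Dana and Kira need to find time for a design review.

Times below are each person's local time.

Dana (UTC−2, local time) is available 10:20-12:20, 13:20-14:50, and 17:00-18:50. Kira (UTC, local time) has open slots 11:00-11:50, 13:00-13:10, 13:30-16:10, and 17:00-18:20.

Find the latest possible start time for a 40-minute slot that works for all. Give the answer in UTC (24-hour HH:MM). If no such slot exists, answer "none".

15:30

Dana → UTC: 12:20–14:20, 15:20–16:50, 19:00–20:50.
Kira → UTC: 11:00–11:50, 13:00–13:10, 13:30–16:10, 17:00–18:20.
Dana ∩ Kira: 13:00–13:10, 13:30–14:20, 15:20–16:10.
Windows ≥ 40 min: 13:30–14:20, 15:20–16:10.
Latest start in the last window 15:20–16:10 is 16:10 − 40 min = 15:30.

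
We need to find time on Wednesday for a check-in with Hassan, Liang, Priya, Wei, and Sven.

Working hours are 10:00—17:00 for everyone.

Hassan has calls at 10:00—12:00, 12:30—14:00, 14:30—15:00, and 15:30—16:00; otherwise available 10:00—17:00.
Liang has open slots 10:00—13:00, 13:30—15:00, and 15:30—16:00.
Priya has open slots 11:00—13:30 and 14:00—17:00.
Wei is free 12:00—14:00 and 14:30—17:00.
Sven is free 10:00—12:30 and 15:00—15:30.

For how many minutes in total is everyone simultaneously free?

Hassan free within 10:00–17:00: 12:00–12:30, 14:00–14:30, 15:00–15:30, 16:00–17:00.
Hassan ∩ Liang: 12:00–12:30, 14:00–14:30.
Hassan ∩ Liang ∩ Priya: 12:00–12:30, 14:00–14:30.
Hassan ∩ Liang ∩ Priya ∩ Wei: 12:00–12:30.
Hassan ∩ Liang ∩ Priya ∩ Wei ∩ Sven: 12:00–12:30.
Total common minutes: 30.

30 minutes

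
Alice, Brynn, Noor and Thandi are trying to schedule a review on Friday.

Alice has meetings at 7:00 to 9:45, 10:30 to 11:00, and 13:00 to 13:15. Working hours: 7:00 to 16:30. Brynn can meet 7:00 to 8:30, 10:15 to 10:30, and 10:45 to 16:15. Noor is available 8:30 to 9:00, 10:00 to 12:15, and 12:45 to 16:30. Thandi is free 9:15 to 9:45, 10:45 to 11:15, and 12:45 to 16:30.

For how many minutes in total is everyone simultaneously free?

Alice free within 07:00–16:30: 09:45–10:30, 11:00–13:00, 13:15–16:30.
Alice ∩ Brynn: 10:15–10:30, 11:00–13:00, 13:15–16:15.
Alice ∩ Brynn ∩ Noor: 10:15–10:30, 11:00–12:15, 12:45–13:00, 13:15–16:15.
Alice ∩ Brynn ∩ Noor ∩ Thandi: 11:00–11:15, 12:45–13:00, 13:15–16:15.
Total common minutes: 15 + 15 + 180 = 210.

210 minutes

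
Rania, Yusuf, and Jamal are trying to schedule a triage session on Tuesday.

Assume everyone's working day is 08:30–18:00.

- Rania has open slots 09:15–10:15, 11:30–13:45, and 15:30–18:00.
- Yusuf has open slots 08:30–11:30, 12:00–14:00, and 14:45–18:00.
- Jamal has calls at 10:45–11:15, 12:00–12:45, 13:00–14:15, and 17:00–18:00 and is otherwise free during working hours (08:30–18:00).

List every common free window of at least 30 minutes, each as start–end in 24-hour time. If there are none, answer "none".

Jamal free within 08:30–18:00: 08:30–10:45, 11:15–12:00, 12:45–13:00, 14:15–17:00.
Rania ∩ Yusuf: 09:15–10:15, 12:00–13:45, 15:30–18:00.
Rania ∩ Yusuf ∩ Jamal: 09:15–10:15, 12:45–13:00, 15:30–17:00.
Windows ≥ 30 min: 09:15–10:15, 15:30–17:00.

09:15–10:15, 15:30–17:00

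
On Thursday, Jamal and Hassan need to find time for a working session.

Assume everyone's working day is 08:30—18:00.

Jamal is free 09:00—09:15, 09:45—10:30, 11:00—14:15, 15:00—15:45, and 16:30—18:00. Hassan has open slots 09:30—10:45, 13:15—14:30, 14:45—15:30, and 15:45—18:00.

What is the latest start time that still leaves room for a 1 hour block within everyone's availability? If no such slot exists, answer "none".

17:00

Jamal ∩ Hassan: 09:45–10:30, 13:15–14:15, 15:00–15:30, 16:30–18:00.
Windows ≥ 60 min: 13:15–14:15, 16:30–18:00.
Latest start in the last window 16:30–18:00 is 18:00 − 60 min = 17:00.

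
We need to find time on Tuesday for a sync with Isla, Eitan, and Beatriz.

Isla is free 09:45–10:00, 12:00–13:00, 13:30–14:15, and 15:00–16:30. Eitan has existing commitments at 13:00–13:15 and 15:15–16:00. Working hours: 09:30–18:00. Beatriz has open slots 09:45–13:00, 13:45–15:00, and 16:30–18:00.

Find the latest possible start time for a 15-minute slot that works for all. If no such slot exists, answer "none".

14:00

Eitan free within 09:30–18:00: 09:30–13:00, 13:15–15:15, 16:00–18:00.
Isla ∩ Eitan: 09:45–10:00, 12:00–13:00, 13:30–14:15, 15:00–15:15, 16:00–16:30.
Isla ∩ Eitan ∩ Beatriz: 09:45–10:00, 12:00–13:00, 13:45–14:15.
Windows ≥ 15 min: 09:45–10:00, 12:00–13:00, 13:45–14:15.
Latest start in the last window 13:45–14:15 is 14:15 − 15 min = 14:00.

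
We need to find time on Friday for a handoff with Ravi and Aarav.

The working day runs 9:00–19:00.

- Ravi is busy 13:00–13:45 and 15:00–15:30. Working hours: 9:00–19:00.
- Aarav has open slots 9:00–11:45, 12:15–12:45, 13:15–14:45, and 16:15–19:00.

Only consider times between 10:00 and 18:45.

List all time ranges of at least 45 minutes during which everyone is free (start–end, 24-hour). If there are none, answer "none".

10:00–11:45, 13:45–14:45, 16:15–18:45

Ravi free within 09:00–19:00: 09:00–13:00, 13:45–15:00, 15:30–19:00.
Ravi ∩ Aarav: 09:00–11:45, 12:15–12:45, 13:45–14:45, 16:15–19:00.
Restricted to 10:00–18:45: 10:00–11:45, 12:15–12:45, 13:45–14:45, 16:15–18:45.
Windows ≥ 45 min: 10:00–11:45, 13:45–14:45, 16:15–18:45.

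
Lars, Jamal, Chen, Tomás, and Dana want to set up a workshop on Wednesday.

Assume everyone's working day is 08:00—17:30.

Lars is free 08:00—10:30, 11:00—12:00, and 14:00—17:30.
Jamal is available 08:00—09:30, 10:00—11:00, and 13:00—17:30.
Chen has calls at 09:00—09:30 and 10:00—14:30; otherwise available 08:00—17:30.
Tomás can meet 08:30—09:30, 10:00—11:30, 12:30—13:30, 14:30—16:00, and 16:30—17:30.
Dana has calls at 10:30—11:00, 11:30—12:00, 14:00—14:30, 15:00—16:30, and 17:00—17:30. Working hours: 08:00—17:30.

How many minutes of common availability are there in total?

90 minutes

Chen free within 08:00–17:30: 08:00–09:00, 09:30–10:00, 14:30–17:30.
Dana free within 08:00–17:30: 08:00–10:30, 11:00–11:30, 12:00–14:00, 14:30–15:00, 16:30–17:00.
Lars ∩ Jamal: 08:00–09:30, 10:00–10:30, 14:00–17:30.
Lars ∩ Jamal ∩ Chen: 08:00–09:00, 14:30–17:30.
Lars ∩ Jamal ∩ Chen ∩ Tomás: 08:30–09:00, 14:30–16:00, 16:30–17:30.
Lars ∩ Jamal ∩ Chen ∩ Tomás ∩ Dana: 08:30–09:00, 14:30–15:00, 16:30–17:00.
Total common minutes: 30 + 30 + 30 = 90.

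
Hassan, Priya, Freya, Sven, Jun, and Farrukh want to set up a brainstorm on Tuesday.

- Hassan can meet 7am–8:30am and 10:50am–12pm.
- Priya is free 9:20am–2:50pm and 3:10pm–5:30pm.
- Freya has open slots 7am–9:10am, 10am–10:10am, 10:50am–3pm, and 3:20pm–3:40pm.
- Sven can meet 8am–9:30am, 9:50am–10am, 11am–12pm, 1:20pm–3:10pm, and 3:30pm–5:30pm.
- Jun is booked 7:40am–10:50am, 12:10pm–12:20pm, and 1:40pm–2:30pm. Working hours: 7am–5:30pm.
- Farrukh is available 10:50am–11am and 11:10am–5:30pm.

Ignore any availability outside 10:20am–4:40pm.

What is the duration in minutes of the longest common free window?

Jun free within 07:00–17:30: 07:00–07:40, 10:50–12:10, 12:20–13:40, 14:30–17:30.
Hassan ∩ Priya: 10:50–12:00.
Hassan ∩ Priya ∩ Freya: 10:50–12:00.
Hassan ∩ Priya ∩ Freya ∩ Sven: 11:00–12:00.
Hassan ∩ Priya ∩ Freya ∩ Sven ∩ Jun: 11:00–12:00.
Hassan ∩ Priya ∩ Freya ∩ Sven ∩ Jun ∩ Farrukh: 11:10–12:00.
Restricted to 10:20–16:40: 11:10–12:00.
Single common window of 50 minutes.

50 minutes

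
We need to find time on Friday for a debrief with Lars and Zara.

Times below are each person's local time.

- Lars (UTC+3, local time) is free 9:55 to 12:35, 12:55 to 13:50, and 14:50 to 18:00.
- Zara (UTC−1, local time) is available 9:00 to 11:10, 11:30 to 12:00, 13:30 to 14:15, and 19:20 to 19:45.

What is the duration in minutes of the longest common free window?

50 minutes

Lars → UTC: 06:55–09:35, 09:55–10:50, 11:50–15:00.
Zara → UTC: 10:00–12:10, 12:30–13:00, 14:30–15:15, 20:20–20:45.
Lars ∩ Zara: 10:00–10:50, 11:50–12:10, 12:30–13:00, 14:30–15:00.
Common window lengths: 50, 20, 30, 30 min; longest is 50.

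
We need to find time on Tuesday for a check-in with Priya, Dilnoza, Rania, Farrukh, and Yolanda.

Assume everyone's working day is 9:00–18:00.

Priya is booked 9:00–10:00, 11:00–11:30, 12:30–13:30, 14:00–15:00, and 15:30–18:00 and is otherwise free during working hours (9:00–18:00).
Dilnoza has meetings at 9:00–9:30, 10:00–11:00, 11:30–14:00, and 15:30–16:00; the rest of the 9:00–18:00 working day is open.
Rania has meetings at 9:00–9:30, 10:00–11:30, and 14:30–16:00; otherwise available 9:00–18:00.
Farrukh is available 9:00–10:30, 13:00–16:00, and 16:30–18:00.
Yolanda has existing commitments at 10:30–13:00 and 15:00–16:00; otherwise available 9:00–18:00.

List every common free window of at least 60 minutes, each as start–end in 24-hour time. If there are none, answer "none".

Priya free within 09:00–18:00: 10:00–11:00, 11:30–12:30, 13:30–14:00, 15:00–15:30.
Dilnoza free within 09:00–18:00: 09:30–10:00, 11:00–11:30, 14:00–15:30, 16:00–18:00.
Rania free within 09:00–18:00: 09:30–10:00, 11:30–14:30, 16:00–18:00.
Yolanda free within 09:00–18:00: 09:00–10:30, 13:00–15:00, 16:00–18:00.
Priya ∩ Dilnoza: 15:00–15:30.
Priya ∩ Dilnoza ∩ Rania: (none).
Priya ∩ Dilnoza ∩ Rania ∩ Farrukh: (none).
Priya ∩ Dilnoza ∩ Rania ∩ Farrukh ∩ Yolanda: (none).
Windows ≥ 60 min: (none).

none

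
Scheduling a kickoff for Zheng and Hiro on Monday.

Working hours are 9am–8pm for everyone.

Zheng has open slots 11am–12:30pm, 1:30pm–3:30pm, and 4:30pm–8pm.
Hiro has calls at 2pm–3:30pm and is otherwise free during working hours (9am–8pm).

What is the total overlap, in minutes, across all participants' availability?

330 minutes

Hiro free within 09:00–20:00: 09:00–14:00, 15:30–20:00.
Zheng ∩ Hiro: 11:00–12:30, 13:30–14:00, 16:30–20:00.
Total common minutes: 90 + 30 + 210 = 330.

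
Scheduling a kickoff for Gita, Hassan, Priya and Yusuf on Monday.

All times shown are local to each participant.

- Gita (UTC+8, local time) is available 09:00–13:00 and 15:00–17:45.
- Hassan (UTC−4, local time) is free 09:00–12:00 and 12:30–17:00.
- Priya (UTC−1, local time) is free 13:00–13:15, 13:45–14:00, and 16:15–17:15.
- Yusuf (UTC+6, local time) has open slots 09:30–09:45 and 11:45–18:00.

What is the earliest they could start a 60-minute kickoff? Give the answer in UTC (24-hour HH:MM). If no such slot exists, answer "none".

Gita → UTC: 01:00–05:00, 07:00–09:45.
Hassan → UTC: 13:00–16:00, 16:30–21:00.
Priya → UTC: 14:00–14:15, 14:45–15:00, 17:15–18:15.
Yusuf → UTC: 03:30–03:45, 05:45–12:00.
Gita ∩ Hassan: (none).
Gita ∩ Hassan ∩ Priya: (none).
Gita ∩ Hassan ∩ Priya ∩ Yusuf: (none).
Windows ≥ 60 min: (none).

none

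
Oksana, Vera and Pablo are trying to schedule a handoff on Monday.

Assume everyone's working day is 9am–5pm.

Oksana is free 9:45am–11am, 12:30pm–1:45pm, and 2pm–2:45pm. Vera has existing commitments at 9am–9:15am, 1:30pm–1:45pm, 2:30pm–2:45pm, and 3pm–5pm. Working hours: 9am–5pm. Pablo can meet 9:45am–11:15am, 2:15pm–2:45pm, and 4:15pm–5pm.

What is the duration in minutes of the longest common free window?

75 minutes

Vera free within 09:00–17:00: 09:15–13:30, 13:45–14:30, 14:45–15:00.
Oksana ∩ Vera: 09:45–11:00, 12:30–13:30, 14:00–14:30.
Oksana ∩ Vera ∩ Pablo: 09:45–11:00, 14:15–14:30.
Common window lengths: 75, 15 min; longest is 75.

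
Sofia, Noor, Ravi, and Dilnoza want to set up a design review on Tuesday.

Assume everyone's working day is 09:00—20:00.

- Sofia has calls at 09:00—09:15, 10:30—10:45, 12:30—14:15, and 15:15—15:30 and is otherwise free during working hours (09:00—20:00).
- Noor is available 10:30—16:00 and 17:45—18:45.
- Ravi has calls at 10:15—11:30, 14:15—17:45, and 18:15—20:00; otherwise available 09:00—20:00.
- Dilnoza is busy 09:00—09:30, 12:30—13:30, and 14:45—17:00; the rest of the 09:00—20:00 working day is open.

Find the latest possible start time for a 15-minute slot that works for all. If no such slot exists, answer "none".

Sofia free within 09:00–20:00: 09:15–10:30, 10:45–12:30, 14:15–15:15, 15:30–20:00.
Ravi free within 09:00–20:00: 09:00–10:15, 11:30–14:15, 17:45–18:15.
Dilnoza free within 09:00–20:00: 09:30–12:30, 13:30–14:45, 17:00–20:00.
Sofia ∩ Noor: 10:45–12:30, 14:15–15:15, 15:30–16:00, 17:45–18:45.
Sofia ∩ Noor ∩ Ravi: 11:30–12:30, 17:45–18:15.
Sofia ∩ Noor ∩ Ravi ∩ Dilnoza: 11:30–12:30, 17:45–18:15.
Windows ≥ 15 min: 11:30–12:30, 17:45–18:15.
Latest start in the last window 17:45–18:15 is 18:15 − 15 min = 18:00.

18:00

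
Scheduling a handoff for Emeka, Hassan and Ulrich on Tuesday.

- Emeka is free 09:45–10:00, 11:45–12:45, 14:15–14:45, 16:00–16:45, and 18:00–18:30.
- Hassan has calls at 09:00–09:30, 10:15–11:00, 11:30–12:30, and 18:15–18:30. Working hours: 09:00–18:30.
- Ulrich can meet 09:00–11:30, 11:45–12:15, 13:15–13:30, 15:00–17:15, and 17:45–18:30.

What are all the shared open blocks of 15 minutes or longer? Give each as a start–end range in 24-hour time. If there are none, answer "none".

Hassan free within 09:00–18:30: 09:30–10:15, 11:00–11:30, 12:30–18:15.
Emeka ∩ Hassan: 09:45–10:00, 12:30–12:45, 14:15–14:45, 16:00–16:45, 18:00–18:15.
Emeka ∩ Hassan ∩ Ulrich: 09:45–10:00, 16:00–16:45, 18:00–18:15.
Windows ≥ 15 min: 09:45–10:00, 16:00–16:45, 18:00–18:15.

09:45–10:00, 16:00–16:45, 18:00–18:15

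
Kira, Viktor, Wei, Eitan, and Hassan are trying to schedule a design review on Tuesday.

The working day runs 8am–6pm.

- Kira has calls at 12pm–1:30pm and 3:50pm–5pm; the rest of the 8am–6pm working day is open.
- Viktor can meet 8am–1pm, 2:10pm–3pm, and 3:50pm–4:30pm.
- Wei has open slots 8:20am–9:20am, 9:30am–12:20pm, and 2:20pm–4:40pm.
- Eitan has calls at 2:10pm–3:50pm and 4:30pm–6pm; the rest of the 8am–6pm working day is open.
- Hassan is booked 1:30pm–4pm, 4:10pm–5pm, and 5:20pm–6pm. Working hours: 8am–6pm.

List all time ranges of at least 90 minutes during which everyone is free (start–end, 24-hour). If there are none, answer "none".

Kira free within 08:00–18:00: 08:00–12:00, 13:30–15:50, 17:00–18:00.
Eitan free within 08:00–18:00: 08:00–14:10, 15:50–16:30.
Hassan free within 08:00–18:00: 08:00–13:30, 16:00–16:10, 17:00–17:20.
Kira ∩ Viktor: 08:00–12:00, 14:10–15:00.
Kira ∩ Viktor ∩ Wei: 08:20–09:20, 09:30–12:00, 14:20–15:00.
Kira ∩ Viktor ∩ Wei ∩ Eitan: 08:20–09:20, 09:30–12:00.
Kira ∩ Viktor ∩ Wei ∩ Eitan ∩ Hassan: 08:20–09:20, 09:30–12:00.
Windows ≥ 90 min: 09:30–12:00.

09:30–12:00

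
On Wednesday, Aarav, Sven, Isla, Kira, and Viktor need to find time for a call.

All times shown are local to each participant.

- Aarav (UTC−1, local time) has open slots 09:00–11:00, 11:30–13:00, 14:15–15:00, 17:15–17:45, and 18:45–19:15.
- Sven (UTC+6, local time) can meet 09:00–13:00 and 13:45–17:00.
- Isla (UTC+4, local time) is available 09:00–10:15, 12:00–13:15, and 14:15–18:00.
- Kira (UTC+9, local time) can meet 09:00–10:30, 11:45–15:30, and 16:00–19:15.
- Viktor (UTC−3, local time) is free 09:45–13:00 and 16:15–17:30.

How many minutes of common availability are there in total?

Aarav → UTC: 10:00–12:00, 12:30–14:00, 15:15–16:00, 18:15–18:45, 19:45–20:15.
Sven → UTC: 03:00–07:00, 07:45–11:00.
Isla → UTC: 05:00–06:15, 08:00–09:15, 10:15–14:00.
Kira → UTC: 00:00–01:30, 02:45–06:30, 07:00–10:15.
Viktor → UTC: 12:45–16:00, 19:15–20:30.
Aarav ∩ Sven: 10:00–11:00.
Aarav ∩ Sven ∩ Isla: 10:15–11:00.
Aarav ∩ Sven ∩ Isla ∩ Kira: (none).
Aarav ∩ Sven ∩ Isla ∩ Kira ∩ Viktor: (none).
Total common minutes: 0.

0 minutes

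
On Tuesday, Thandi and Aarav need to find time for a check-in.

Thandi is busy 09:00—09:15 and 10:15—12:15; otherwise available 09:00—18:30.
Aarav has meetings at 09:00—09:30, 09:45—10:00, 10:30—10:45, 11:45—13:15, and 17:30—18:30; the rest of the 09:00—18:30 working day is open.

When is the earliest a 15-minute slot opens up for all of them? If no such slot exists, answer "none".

Thandi free within 09:00–18:30: 09:15–10:15, 12:15–18:30.
Aarav free within 09:00–18:30: 09:30–09:45, 10:00–10:30, 10:45–11:45, 13:15–17:30.
Thandi ∩ Aarav: 09:30–09:45, 10:00–10:15, 13:15–17:30.
Windows ≥ 15 min: 09:30–09:45, 10:00–10:15, 13:15–17:30.
Earliest such window starts at 09:30.

09:30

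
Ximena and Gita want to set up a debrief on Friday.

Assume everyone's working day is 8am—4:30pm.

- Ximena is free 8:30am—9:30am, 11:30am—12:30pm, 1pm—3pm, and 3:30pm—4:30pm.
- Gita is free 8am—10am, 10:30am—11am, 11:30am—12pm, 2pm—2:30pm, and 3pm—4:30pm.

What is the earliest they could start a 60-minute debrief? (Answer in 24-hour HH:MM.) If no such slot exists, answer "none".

Ximena ∩ Gita: 08:30–09:30, 11:30–12:00, 14:00–14:30, 15:30–16:30.
Windows ≥ 60 min: 08:30–09:30, 15:30–16:30.
Earliest such window starts at 08:30.

08:30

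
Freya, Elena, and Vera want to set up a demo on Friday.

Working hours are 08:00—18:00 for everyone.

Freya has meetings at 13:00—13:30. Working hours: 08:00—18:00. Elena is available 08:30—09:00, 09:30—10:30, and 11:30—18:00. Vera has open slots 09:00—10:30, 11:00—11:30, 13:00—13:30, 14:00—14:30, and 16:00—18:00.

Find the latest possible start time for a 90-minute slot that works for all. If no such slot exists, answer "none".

16:30

Freya free within 08:00–18:00: 08:00–13:00, 13:30–18:00.
Freya ∩ Elena: 08:30–09:00, 09:30–10:30, 11:30–13:00, 13:30–18:00.
Freya ∩ Elena ∩ Vera: 09:30–10:30, 14:00–14:30, 16:00–18:00.
Windows ≥ 90 min: 16:00–18:00.
Latest start in the last window 16:00–18:00 is 18:00 − 90 min = 16:30.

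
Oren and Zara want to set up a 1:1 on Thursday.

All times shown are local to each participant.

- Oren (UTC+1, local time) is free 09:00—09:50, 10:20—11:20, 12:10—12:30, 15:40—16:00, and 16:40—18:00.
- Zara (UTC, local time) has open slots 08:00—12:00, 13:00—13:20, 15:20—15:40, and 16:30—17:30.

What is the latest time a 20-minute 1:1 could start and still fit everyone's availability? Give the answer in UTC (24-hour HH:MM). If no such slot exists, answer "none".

16:40

Oren → UTC: 08:00–08:50, 09:20–10:20, 11:10–11:30, 14:40–15:00, 15:40–17:00.
Zara → UTC: 08:00–12:00, 13:00–13:20, 15:20–15:40, 16:30–17:30.
Oren ∩ Zara: 08:00–08:50, 09:20–10:20, 11:10–11:30, 16:30–17:00.
Windows ≥ 20 min: 08:00–08:50, 09:20–10:20, 11:10–11:30, 16:30–17:00.
Latest start in the last window 16:30–17:00 is 17:00 − 20 min = 16:40.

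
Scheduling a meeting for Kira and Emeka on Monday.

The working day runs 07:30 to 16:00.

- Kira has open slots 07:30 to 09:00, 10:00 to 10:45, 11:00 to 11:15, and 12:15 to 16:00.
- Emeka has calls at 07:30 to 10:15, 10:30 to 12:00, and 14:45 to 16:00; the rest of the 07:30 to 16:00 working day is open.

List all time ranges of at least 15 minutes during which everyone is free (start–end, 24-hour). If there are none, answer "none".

10:15–10:30, 12:15–14:45

Emeka free within 07:30–16:00: 10:15–10:30, 12:00–14:45.
Kira ∩ Emeka: 10:15–10:30, 12:15–14:45.
Windows ≥ 15 min: 10:15–10:30, 12:15–14:45.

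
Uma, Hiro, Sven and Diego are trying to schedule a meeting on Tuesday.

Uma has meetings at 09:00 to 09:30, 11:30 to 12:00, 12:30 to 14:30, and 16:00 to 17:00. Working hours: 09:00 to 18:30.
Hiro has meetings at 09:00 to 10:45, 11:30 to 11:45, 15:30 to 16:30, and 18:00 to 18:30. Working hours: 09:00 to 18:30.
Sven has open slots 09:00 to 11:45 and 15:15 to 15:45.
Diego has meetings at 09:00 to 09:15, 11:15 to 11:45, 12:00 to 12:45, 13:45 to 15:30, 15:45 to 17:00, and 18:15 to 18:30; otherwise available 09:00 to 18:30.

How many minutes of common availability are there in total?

30 minutes

Uma free within 09:00–18:30: 09:30–11:30, 12:00–12:30, 14:30–16:00, 17:00–18:30.
Hiro free within 09:00–18:30: 10:45–11:30, 11:45–15:30, 16:30–18:00.
Diego free within 09:00–18:30: 09:15–11:15, 11:45–12:00, 12:45–13:45, 15:30–15:45, 17:00–18:15.
Uma ∩ Hiro: 10:45–11:30, 12:00–12:30, 14:30–15:30, 17:00–18:00.
Uma ∩ Hiro ∩ Sven: 10:45–11:30, 15:15–15:30.
Uma ∩ Hiro ∩ Sven ∩ Diego: 10:45–11:15.
Total common minutes: 30.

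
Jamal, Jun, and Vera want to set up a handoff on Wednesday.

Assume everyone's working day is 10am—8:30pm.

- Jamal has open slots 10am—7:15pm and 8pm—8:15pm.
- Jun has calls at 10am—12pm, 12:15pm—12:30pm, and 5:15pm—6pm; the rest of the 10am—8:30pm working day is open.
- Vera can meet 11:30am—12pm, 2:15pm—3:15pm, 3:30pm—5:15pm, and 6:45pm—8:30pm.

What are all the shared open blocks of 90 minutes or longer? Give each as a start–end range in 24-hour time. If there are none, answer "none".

Jun free within 10:00–20:30: 12:00–12:15, 12:30–17:15, 18:00–20:30.
Jamal ∩ Jun: 12:00–12:15, 12:30–17:15, 18:00–19:15, 20:00–20:15.
Jamal ∩ Jun ∩ Vera: 14:15–15:15, 15:30–17:15, 18:45–19:15, 20:00–20:15.
Windows ≥ 90 min: 15:30–17:15.

15:30–17:15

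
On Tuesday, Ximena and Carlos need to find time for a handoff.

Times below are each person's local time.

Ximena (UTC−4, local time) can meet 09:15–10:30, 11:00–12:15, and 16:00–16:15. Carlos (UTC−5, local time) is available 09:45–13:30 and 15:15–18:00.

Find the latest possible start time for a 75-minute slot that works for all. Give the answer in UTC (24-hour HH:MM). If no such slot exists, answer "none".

Ximena → UTC: 13:15–14:30, 15:00–16:15, 20:00–20:15.
Carlos → UTC: 14:45–18:30, 20:15–23:00.
Ximena ∩ Carlos: 15:00–16:15.
Windows ≥ 75 min: 15:00–16:15.
Latest start in the last window 15:00–16:15 is 16:15 − 75 min = 15:00.

15:00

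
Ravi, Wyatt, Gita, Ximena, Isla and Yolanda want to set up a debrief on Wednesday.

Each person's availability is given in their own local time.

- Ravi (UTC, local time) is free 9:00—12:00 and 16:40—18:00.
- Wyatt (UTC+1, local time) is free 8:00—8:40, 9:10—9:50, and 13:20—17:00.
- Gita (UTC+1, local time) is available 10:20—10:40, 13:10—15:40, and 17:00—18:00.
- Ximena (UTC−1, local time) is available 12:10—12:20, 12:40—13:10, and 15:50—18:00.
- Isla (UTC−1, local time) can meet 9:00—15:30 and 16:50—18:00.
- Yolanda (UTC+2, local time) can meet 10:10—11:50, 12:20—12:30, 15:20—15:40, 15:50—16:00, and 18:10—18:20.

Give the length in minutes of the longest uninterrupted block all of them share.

Ravi → UTC: 09:00–12:00, 16:40–18:00.
Wyatt → UTC: 07:00–07:40, 08:10–08:50, 12:20–16:00.
Gita → UTC: 09:20–09:40, 12:10–14:40, 16:00–17:00.
Ximena → UTC: 13:10–13:20, 13:40–14:10, 16:50–19:00.
Isla → UTC: 10:00–16:30, 17:50–19:00.
Yolanda → UTC: 08:10–09:50, 10:20–10:30, 13:20–13:40, 13:50–14:00, 16:10–16:20.
Ravi ∩ Wyatt: (none).
Ravi ∩ Wyatt ∩ Gita: (none).
Ravi ∩ Wyatt ∩ Gita ∩ Ximena: (none).
Ravi ∩ Wyatt ∩ Gita ∩ Ximena ∩ Isla: (none).
Ravi ∩ Wyatt ∩ Gita ∩ Ximena ∩ Isla ∩ Yolanda: (none).
No common window.

0 minutes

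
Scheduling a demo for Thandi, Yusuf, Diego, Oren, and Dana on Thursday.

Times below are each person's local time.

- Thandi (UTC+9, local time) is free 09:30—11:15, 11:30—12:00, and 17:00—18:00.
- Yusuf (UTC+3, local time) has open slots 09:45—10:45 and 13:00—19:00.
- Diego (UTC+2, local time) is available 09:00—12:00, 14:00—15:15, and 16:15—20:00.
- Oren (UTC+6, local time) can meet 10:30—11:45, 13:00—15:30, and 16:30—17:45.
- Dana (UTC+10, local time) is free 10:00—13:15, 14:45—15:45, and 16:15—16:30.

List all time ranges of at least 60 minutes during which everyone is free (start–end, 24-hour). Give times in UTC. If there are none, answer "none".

Thandi → UTC: 00:30–02:15, 02:30–03:00, 08:00–09:00.
Yusuf → UTC: 06:45–07:45, 10:00–16:00.
Diego → UTC: 07:00–10:00, 12:00–13:15, 14:15–18:00.
Oren → UTC: 04:30–05:45, 07:00–09:30, 10:30–11:45.
Dana → UTC: 00:00–03:15, 04:45–05:45, 06:15–06:30.
Thandi ∩ Yusuf: (none).
Thandi ∩ Yusuf ∩ Diego: (none).
Thandi ∩ Yusuf ∩ Diego ∩ Oren: (none).
Thandi ∩ Yusuf ∩ Diego ∩ Oren ∩ Dana: (none).
Windows ≥ 60 min: (none).

none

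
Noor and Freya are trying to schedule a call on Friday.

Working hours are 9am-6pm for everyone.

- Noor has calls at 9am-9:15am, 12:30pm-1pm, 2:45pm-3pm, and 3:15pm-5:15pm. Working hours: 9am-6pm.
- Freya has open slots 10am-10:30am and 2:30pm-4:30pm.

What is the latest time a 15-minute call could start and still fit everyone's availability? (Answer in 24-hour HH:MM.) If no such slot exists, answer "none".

15:00

Noor free within 09:00–18:00: 09:15–12:30, 13:00–14:45, 15:00–15:15, 17:15–18:00.
Noor ∩ Freya: 10:00–10:30, 14:30–14:45, 15:00–15:15.
Windows ≥ 15 min: 10:00–10:30, 14:30–14:45, 15:00–15:15.
Latest start in the last window 15:00–15:15 is 15:15 − 15 min = 15:00.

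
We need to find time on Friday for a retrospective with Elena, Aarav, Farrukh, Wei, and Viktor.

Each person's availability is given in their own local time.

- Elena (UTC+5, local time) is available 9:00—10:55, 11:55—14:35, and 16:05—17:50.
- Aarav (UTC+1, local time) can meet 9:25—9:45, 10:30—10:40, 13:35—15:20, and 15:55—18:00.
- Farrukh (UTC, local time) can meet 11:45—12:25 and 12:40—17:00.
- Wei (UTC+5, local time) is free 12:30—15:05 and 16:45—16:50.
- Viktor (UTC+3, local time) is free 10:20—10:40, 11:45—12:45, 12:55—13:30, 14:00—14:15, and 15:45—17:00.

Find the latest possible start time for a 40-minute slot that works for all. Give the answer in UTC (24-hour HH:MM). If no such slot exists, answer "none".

Elena → UTC: 04:00–05:55, 06:55–09:35, 11:05–12:50.
Aarav → UTC: 08:25–08:45, 09:30–09:40, 12:35–14:20, 14:55–17:00.
Farrukh → UTC: 11:45–12:25, 12:40–17:00.
Wei → UTC: 07:30–10:05, 11:45–11:50.
Viktor → UTC: 07:20–07:40, 08:45–09:45, 09:55–10:30, 11:00–11:15, 12:45–14:00.
Elena ∩ Aarav: 08:25–08:45, 09:30–09:35, 12:35–12:50.
Elena ∩ Aarav ∩ Farrukh: 12:40–12:50.
Elena ∩ Aarav ∩ Farrukh ∩ Wei: (none).
Elena ∩ Aarav ∩ Farrukh ∩ Wei ∩ Viktor: (none).
Windows ≥ 40 min: (none).

none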